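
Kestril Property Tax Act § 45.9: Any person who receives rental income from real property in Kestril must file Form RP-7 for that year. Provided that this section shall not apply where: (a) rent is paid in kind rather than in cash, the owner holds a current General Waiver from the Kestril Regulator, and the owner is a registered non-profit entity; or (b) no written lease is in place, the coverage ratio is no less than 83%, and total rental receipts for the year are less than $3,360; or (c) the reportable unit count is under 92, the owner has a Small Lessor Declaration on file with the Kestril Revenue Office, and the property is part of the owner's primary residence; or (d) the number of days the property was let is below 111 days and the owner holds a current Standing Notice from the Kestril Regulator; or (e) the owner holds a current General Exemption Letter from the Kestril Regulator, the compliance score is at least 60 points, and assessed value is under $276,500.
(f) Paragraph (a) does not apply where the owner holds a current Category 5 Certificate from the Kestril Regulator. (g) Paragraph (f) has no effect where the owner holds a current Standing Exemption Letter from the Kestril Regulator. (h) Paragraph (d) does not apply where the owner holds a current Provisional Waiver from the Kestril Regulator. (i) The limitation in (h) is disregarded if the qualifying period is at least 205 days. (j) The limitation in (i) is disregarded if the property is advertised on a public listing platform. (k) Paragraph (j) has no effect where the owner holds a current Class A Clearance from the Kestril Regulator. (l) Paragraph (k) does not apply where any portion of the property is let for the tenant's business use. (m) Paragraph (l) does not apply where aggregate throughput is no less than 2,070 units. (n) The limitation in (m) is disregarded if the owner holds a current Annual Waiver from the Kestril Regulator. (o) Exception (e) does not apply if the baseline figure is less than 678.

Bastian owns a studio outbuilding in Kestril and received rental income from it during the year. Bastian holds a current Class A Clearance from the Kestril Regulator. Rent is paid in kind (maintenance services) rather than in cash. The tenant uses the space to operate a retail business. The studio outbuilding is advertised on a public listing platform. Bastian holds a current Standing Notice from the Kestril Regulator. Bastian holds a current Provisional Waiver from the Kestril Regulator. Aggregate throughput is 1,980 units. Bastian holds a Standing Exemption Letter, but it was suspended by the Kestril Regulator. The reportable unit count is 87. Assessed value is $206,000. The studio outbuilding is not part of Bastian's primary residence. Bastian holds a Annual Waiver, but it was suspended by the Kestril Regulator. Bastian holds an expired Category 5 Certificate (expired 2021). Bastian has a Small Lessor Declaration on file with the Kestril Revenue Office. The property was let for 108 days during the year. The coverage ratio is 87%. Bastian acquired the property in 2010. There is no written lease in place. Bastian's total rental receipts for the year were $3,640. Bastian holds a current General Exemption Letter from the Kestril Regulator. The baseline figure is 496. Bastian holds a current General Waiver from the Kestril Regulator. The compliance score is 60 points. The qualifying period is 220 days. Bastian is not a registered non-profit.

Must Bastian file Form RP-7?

Exception (a) fails — Bastian is not a registered non-profit.
Exception (b) fails — total rental receipts for the year are $3,640, not less than $3,360.
Exception (c) does not apply: the studio outbuilding is not part of the primary residence.
Exception (d): the number of days the property was let is 108 days, below the 111 days limit; a current Standing Notice is held — every condition holds. But applying paragraphs (h)–(n): (h) is engaged — a current Provisional Waiver is held. (i) would limit (h) — the qualifying period is 220 days, meeting the 205 days threshold — but (j) sets (i) aside: (j) operates against (i): the property is publicly advertised. (k) operates (a current Class A Clearance is held), but is displaced by (l): (l) operates against (k): the space is let for business use. (m) is not triggered (aggregate throughput is 1,980 units, short of 2,070 units), so (l) stands. (d) is therefore removed.
All of (e)'s requirements are met (a current General Exemption Letter is held; the compliance score is 60 points, meeting the 60 points threshold; assessed value is $206,000, under the $276,500 limit). But: (o) operates against (e): the baseline figure is 496, less than the 678 limit. Exception (e) does not apply.
No exception is made out. Bastian falls within the general rule.

Yes — Bastian must file Form RP-7.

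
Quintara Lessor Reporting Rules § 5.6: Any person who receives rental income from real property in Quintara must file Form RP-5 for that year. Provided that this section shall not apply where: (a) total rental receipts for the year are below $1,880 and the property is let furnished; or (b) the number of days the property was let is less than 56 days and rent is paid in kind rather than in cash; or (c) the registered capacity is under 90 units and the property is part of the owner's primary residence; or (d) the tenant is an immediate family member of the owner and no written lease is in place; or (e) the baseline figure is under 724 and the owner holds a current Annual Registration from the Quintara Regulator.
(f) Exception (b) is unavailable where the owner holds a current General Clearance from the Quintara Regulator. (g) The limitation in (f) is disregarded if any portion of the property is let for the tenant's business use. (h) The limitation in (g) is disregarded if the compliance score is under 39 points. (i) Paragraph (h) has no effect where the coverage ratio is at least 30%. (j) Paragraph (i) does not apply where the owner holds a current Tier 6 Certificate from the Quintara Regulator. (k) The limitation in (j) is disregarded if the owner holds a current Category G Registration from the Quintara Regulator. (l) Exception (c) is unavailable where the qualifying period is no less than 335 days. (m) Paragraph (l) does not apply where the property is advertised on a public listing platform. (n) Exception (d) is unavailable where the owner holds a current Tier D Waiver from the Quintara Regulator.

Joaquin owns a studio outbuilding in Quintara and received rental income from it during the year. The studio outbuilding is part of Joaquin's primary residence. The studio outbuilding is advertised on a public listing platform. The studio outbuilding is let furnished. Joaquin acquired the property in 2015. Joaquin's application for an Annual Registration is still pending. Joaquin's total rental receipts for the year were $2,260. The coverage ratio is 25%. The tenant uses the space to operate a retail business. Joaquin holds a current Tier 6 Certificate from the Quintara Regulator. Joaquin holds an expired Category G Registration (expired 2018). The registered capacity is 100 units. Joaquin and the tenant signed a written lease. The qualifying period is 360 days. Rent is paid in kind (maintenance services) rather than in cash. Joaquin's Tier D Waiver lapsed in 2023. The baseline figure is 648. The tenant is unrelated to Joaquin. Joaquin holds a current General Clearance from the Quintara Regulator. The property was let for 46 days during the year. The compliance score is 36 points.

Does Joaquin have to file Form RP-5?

Exception (a) fails — total rental receipts for the year are $2,260, not below $1,880.
All of (b)'s requirements are met (the number of days the property was let is 46 days, less than the 56 days limit; rent is paid in kind). However, paragraphs (f)–(k) must be considered: (f) operates — a current General Clearance is held. (g) operates (the space is let for business use), but is set aside by (h): (h) applies — the compliance score is 36 points, under the 39 points limit. (i), which would lift (h), does not operate here — the coverage ratio is 25%, short of 30%. Exception (b) does not apply.
Exception (c) does not apply: the registered capacity is 100 units, not under 90 units.
Exception (d) requires that the tenant is an immediate family member of the owner; but the tenant is unrelated to the owner, so (d) is unavailable.
Exception (e) fails — no current Annual Registration is held.
No exception displaces § 5.6.

Yes — Joaquin must file Form RP-5.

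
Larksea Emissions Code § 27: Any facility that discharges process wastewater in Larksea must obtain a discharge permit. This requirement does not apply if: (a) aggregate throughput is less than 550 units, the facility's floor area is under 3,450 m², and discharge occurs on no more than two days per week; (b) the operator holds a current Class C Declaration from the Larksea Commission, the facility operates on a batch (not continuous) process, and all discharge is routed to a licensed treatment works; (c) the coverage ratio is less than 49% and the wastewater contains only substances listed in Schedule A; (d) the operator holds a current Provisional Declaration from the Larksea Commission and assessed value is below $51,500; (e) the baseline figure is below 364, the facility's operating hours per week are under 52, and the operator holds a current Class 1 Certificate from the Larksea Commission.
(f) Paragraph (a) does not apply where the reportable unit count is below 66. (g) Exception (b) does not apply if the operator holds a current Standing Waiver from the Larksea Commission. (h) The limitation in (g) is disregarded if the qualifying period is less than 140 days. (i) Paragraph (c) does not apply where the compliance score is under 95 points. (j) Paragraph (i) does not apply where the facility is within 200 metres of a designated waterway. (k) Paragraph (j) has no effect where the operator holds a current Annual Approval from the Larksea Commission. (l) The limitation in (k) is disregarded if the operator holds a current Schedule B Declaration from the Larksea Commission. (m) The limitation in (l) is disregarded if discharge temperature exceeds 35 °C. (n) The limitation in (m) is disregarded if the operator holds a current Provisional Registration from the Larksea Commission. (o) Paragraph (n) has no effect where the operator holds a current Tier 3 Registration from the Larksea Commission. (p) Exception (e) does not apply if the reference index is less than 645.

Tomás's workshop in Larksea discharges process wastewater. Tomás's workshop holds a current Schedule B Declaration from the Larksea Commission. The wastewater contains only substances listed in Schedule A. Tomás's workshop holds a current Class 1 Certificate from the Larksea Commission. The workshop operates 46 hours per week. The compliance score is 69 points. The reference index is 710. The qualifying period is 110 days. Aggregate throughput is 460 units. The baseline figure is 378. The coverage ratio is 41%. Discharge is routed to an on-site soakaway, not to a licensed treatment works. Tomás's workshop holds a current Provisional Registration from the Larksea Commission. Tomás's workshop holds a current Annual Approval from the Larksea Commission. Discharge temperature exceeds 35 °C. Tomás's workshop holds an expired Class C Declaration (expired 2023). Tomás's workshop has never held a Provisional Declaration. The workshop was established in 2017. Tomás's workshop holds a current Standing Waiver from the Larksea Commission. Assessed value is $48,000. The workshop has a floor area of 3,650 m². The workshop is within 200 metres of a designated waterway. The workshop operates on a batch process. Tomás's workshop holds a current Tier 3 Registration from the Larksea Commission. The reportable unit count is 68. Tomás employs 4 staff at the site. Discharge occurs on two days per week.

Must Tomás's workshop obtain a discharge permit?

Exception (a) fails — the facility's floor area is 3,650 m², not under 3,450 m².
Exception (b) does not apply: the Class C Declaration is not current.
Exception (c)'s conditions are all satisfied: the coverage ratio is 41%, less than the 49% limit; the wastewater is Schedule-A-only. But applying paragraphs (i)–(o): (i) is engaged — the compliance score is 69 points, under the 95 points limit. (j) operates (the workshop is within 200 m of a designated waterway), but is displaced by (k): (k) operates against (j): a current Annual Approval is held. (l) would limit (k) — a current Schedule B Declaration is held — but (m) sets (l) aside: (m) operates — discharge temperature exceeds 35 °C. (n) operates (a current Provisional Registration is held), but is itself disapplied by (o): (o) operates against (n): a current Tier 3 Registration is held. So (c) is unavailable.
Exception (d) requires that the operator holds a current Provisional Declaration from the Larksea Commission; but there is no Provisional Declaration in force, so (d) is unavailable.
Exception (e) does not apply: the baseline figure is 378, not below 364.
Every exception is unavailable, so the rule governs.

Yes — Tomás's workshop must obtain a discharge permit.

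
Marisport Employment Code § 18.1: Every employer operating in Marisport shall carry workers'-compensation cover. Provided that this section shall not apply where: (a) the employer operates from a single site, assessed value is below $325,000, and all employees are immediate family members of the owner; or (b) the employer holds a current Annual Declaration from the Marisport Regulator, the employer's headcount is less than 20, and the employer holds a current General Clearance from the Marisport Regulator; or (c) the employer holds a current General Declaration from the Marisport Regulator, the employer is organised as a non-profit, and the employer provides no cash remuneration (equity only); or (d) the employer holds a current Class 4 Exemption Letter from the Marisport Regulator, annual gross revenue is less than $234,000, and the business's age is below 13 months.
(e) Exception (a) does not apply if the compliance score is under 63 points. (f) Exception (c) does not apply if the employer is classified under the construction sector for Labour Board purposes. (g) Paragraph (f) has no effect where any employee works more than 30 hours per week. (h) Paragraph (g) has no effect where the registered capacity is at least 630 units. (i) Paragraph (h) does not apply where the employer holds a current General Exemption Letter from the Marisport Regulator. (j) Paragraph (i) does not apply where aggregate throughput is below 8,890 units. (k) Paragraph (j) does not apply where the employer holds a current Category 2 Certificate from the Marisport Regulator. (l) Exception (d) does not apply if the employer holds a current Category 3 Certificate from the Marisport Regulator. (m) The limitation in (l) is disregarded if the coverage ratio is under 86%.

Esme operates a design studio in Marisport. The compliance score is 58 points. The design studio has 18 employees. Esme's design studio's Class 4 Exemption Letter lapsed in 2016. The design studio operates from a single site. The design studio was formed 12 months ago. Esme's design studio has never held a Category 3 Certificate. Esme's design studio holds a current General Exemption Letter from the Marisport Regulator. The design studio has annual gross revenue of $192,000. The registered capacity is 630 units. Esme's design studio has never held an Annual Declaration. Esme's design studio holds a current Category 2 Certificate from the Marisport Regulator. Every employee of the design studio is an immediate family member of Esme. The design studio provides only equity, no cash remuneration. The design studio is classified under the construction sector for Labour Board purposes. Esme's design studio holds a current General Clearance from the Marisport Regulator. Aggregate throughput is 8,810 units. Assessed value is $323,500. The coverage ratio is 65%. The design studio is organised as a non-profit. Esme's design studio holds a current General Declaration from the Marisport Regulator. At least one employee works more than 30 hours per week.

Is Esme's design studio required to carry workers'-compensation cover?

Exception (a): the employer operates from a single site; assessed value is $323,500, below the $325,000 limit; every employee is an immediate family member — every condition holds. Turning to paragraph (e): (e) operates against (a): the compliance score is 58 points, under the 63 points limit. So (a) is unavailable.
Exception (b) fails — there is no Annual Declaration in force.
All of (c)'s requirements are met (a current General Declaration is held; the employer is a non-profit; remuneration is equity-only). Applying paragraphs (f)–(k): (f) applies (the design studio is classified under the construction sector), but is overridden by (g): (g) operates — at least one employee exceeds 30 hours/week. (h) would limit (g) — the registered capacity is 630 units, meeting the 630 units threshold — but (i) sets (h) aside: (i) operates against (h): a current General Exemption Letter is held. (j) would limit (i) — aggregate throughput is 8,810 units, below the 8,890 units limit — but (k) sets (j) aside: (k) is engaged — a current Category 2 Certificate is held. Exception (c) stands.
Exception (d) fails — there is no Class 4 Exemption Letter in force.

No — exception (c) applies; Esme's design studio is not required to carry workers'-compensation cover.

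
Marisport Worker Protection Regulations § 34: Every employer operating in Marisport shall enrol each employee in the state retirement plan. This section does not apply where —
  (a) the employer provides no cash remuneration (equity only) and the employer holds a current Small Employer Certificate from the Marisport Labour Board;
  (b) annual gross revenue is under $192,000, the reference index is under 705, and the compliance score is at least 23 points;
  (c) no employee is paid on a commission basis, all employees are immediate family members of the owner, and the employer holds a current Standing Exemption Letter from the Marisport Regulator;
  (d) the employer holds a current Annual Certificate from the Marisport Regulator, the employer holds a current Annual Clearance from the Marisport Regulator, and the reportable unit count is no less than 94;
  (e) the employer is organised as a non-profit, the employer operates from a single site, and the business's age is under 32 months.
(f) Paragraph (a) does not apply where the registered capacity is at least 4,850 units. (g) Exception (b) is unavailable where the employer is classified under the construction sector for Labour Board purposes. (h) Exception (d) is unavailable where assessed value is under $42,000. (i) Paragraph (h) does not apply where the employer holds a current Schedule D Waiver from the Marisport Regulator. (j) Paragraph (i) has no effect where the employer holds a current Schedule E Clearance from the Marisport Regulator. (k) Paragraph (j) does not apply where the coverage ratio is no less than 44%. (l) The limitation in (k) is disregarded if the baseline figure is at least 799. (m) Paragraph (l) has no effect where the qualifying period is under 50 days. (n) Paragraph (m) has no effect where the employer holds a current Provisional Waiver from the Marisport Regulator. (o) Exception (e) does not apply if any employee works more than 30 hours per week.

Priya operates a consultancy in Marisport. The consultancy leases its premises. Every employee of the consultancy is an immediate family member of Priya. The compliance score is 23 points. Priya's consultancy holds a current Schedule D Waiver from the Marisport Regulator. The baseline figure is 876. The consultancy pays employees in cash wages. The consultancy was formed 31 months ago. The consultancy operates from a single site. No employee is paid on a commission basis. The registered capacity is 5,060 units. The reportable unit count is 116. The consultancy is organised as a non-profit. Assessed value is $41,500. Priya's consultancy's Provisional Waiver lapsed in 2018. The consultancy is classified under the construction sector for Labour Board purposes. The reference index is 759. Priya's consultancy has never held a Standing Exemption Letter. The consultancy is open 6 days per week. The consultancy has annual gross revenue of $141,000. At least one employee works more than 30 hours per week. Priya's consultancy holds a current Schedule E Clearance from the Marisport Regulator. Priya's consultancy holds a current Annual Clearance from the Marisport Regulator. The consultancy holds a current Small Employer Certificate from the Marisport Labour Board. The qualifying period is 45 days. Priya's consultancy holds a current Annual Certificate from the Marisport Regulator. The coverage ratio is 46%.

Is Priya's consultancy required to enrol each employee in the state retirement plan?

Exception (a) requires that the employer provides no cash remuneration (equity only); but employees are paid cash wages, so (a) is unavailable.
Exception (b) requires that the reference index is under 705; but the reference index is 759, not under 705, so (b) is unavailable.
Exception (c) does not apply: no current Standing Exemption Letter is held.
Exception (d): a current Annual Certificate is held; a current Annual Clearance is held; the reportable unit count is 116, meeting the 94 threshold — every condition holds. Considering the limiting provisions: (h) operates (assessed value is $41,500, under the $42,000 limit), but is displaced by (i): (i) operates against (h): a current Schedule D Waiver is held. (j) operates (a current Schedule E Clearance is held), but is displaced by (k): (k) operates against (j): the coverage ratio is 46%, meeting the 44% threshold. (l) would limit (k) — the baseline figure is 876, meeting the 799 threshold — but (m) sets (l) aside: (m) is triggered — the qualifying period is 45 days, under the 50 days limit. (n) is inapplicable (the Provisional Waiver is not current), so (m) stands. So (d) applies.
Exception (e): the employer is a non-profit; the employer operates from a single site; the business's age is 31 months, under the 32 months limit — every condition holds. However, paragraph (o) must be considered: (o) operates against (e): at least one employee exceeds 30 hours/week. Exception (e) does not apply.

No — exception (d) applies; Priya's consultancy is not required to enrol each employee in the state retirement plan.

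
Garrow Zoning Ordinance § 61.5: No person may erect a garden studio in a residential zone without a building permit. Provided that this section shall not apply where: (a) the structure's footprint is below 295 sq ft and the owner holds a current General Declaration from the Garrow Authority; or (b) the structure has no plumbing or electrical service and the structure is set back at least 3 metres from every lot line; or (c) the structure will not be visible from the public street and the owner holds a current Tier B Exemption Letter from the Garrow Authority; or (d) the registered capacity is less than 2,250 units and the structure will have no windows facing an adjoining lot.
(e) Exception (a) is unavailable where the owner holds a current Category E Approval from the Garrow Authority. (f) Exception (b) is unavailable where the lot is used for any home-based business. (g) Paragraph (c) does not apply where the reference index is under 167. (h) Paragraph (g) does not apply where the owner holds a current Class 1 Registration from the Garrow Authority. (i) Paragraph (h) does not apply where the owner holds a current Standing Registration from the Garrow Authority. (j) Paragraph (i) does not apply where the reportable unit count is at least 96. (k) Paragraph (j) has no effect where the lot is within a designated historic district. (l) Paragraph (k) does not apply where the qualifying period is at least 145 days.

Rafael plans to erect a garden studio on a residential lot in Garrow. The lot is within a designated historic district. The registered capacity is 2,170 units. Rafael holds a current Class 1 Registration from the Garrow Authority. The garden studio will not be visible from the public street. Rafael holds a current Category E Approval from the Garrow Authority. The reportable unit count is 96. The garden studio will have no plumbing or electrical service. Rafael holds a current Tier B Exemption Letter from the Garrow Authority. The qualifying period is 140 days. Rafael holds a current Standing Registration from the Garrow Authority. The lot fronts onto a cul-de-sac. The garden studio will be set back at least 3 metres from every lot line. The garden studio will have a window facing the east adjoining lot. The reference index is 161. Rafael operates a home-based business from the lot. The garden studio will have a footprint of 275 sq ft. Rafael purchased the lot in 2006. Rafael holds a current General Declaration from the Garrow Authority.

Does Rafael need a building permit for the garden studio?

Yes — Rafael must obtain a building permit.

All of (a)'s requirements are met (the structure's footprint is 275 sq ft, below the 295 sq ft limit; a current General Declaration is held). Turning to paragraph (e): (e) operates against (a): a current Category E Approval is held. So (a) is unavailable.
Exception (b) is satisfied on its face — there is no plumbing or electrical service; the setback is at least 3 m on every side. But: (f) operates against (b): a home-based business operates on the lot. (b) is therefore removed.
Exception (c)'s conditions are all satisfied: the structure will not be visible from the street; a current Tier B Exemption Letter is held. Turning to paragraphs (g)–(l): (g) is triggered — the reference index is 161, under the 167 limit. (h) operates (a current Class 1 Registration is held), but is overridden by (i): (i) is triggered — a current Standing Registration is held. (j) operates (the reportable unit count is 96, meeting the 96 threshold), but is set aside by (k): (k) operates against (j): the lot is in a historic district. (l), which would lift (k), is inapplicable — the qualifying period is 140 days, short of 145 days. Exception (c) does not apply.
Exception (d) fails — a window faces an adjoining lot.
No exception is made out. Rafael falls within the general rule.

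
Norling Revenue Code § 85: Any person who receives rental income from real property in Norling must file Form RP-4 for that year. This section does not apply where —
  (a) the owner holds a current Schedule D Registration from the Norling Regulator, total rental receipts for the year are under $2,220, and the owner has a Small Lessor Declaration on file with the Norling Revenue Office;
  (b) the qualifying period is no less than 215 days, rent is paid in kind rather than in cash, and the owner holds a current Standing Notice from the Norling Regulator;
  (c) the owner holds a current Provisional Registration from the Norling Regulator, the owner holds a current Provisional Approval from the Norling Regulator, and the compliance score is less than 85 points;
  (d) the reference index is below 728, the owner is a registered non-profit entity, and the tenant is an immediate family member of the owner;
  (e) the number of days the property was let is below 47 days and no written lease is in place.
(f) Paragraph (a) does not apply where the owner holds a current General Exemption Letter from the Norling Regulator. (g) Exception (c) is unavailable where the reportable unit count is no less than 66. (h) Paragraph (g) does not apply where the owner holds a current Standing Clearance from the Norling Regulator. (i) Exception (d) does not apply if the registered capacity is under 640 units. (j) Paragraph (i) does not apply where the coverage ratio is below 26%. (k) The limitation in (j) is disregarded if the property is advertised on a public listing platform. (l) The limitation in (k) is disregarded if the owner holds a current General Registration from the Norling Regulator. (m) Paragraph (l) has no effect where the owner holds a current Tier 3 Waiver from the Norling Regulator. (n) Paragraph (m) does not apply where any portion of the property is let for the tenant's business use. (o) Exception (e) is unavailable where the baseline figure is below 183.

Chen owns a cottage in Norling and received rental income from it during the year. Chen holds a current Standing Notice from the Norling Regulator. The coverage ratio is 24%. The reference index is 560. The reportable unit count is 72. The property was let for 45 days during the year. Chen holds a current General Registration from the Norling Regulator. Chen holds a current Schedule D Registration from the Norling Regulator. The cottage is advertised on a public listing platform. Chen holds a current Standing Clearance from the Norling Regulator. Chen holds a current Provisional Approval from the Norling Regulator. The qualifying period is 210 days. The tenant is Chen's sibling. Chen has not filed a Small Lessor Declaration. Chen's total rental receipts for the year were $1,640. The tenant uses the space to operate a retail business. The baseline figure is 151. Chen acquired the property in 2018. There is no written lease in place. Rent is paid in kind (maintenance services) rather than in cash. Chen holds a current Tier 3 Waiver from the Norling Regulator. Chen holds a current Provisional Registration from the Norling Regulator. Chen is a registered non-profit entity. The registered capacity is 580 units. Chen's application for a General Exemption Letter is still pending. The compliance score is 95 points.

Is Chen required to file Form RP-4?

No — exception (d) applies; Chen is not required to file Form RP-4.

Exception (a) requires that the owner has a Small Lessor Declaration on file with the Norling Revenue Office; but no Small Lessor Declaration is on file, so (a) is unavailable.
Exception (b) requires that the qualifying period is no less than 215 days; but the qualifying period is 210 days, short of 215 days, so (b) is unavailable.
Exception (c) does not apply: the compliance score is 95 points, not less than 85 points.
Exception (d) is satisfied on its face — the reference index is 560, below the 728 limit; Chen is a registered non-profit; the tenant is an immediate family member. Considering the limiting provisions: (i) would limit (d) — the registered capacity is 580 units, under the 640 units limit — but (j) sets (i) aside: (j) operates against (i): the coverage ratio is 24%, below the 26% limit. (k) would limit (j) — the property is publicly advertised — but (l) sets (k) aside: (l) is engaged — a current General Registration is held. (m) operates (a current Tier 3 Waiver is held), but is itself disapplied by (n): (n) is triggered — the space is let for business use. (d) remains available.
Exception (e) is satisfied on its face — the number of days the property was let is 45 days, below the 47 days limit; there is no written lease. However, paragraph (o) must be considered: (o) operates against (e): the baseline figure is 151, below the 183 limit. So (e) is unavailable.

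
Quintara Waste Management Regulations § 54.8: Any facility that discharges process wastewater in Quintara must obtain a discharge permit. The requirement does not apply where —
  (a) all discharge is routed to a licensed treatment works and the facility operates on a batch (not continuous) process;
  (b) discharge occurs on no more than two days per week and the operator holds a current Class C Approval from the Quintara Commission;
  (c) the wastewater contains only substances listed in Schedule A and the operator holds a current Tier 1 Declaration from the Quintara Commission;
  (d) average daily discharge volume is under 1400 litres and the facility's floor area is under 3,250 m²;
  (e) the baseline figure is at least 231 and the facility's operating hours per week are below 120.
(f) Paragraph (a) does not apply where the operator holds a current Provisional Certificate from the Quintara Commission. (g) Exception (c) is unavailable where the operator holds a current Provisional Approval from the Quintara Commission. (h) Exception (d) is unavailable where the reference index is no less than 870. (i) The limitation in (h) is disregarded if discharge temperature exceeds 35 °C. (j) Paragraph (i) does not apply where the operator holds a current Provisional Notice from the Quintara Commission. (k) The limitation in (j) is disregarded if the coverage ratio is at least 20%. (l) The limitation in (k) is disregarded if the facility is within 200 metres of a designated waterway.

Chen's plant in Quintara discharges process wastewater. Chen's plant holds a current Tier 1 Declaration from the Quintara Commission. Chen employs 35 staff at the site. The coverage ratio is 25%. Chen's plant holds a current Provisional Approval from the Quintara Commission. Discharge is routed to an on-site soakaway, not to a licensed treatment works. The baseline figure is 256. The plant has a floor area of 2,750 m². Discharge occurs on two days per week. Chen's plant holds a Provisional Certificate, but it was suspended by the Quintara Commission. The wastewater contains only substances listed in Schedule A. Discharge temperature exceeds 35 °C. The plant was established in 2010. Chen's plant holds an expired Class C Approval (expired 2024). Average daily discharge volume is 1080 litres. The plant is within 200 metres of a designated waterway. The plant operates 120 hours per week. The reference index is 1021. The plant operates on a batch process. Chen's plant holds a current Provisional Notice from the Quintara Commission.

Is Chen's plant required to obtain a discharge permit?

Yes — Chen's plant must obtain a discharge permit.

Exception (a) does not apply: discharge is not routed to a licensed treatment works.
Exception (b) fails — no current Class C Approval is held.
Exception (c)'s conditions are all satisfied: the wastewater is Schedule-A-only; a current Tier 1 Declaration is held. But: (g) operates against (c): a current Provisional Approval is held. So (c) is unavailable.
All of (d)'s requirements are met (average daily discharge volume is 1080 litres, under the 1400 litres limit; the facility's floor area is 2,750 m², under the 3,250 m² limit). But applying paragraphs (h)–(l): (h) is triggered — the reference index is 1,021, meeting the 870 threshold. (i) would limit (h) — discharge temperature exceeds 35 °C — but (j) sets (i) aside: (j) operates — a current Provisional Notice is held. (k) is triggered (the coverage ratio is 25%, meeting the 20% threshold), but is itself disapplied by (l): (l) applies — the plant is within 200 m of a designated waterway. Exception (d) does not apply.
Exception (e) does not apply: the facility's operating hours per week are 120, not below 120.
No exception is made out. Chen's plant falls within the general rule.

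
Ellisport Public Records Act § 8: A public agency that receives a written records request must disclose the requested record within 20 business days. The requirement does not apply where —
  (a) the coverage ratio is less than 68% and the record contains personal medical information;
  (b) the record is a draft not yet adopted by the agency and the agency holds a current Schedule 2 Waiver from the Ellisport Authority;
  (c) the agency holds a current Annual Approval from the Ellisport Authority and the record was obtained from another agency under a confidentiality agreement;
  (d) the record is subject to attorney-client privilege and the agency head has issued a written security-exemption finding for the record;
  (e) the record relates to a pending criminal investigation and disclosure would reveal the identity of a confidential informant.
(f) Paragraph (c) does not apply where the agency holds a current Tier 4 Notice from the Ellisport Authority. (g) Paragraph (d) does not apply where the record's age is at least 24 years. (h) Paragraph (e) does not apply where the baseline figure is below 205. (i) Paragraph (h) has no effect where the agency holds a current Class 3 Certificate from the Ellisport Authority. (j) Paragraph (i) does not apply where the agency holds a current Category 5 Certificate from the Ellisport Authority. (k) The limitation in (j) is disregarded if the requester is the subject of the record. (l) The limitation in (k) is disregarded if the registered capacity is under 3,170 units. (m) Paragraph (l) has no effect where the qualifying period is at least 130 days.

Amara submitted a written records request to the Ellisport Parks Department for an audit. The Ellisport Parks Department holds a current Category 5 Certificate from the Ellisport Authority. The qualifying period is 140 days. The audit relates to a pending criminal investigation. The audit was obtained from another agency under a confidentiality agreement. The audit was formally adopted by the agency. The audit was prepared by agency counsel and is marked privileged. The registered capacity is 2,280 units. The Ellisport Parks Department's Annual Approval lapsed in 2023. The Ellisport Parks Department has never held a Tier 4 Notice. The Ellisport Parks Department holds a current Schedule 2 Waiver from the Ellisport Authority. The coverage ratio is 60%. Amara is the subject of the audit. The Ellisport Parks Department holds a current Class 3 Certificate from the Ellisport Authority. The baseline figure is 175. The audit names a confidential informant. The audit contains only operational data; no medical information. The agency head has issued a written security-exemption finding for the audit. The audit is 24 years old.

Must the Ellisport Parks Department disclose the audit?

Exception (a) does not apply: the audit contains only operational data.
Exception (b) fails — the audit has been formally adopted.
Exception (c) does not apply: there is no Annual Approval in force.
Exception (d): the audit is privileged; a written security-exemption finding has been issued — every condition holds. Turning to paragraph (g): (g) operates — the record's age is 24 years, meeting the 24 years threshold. (d) is therefore removed.
All of (e)'s requirements are met (the audit relates to a pending investigation; the audit names a confidential informant). As to paragraphs (h)–(m): (h) operates (the baseline figure is 175, below the 205 limit), but is itself disapplied by (i): (i) operates against (h): a current Class 3 Certificate is held. (j) is triggered (a current Category 5 Certificate is held), but is displaced by (k): (k) operates — Amara is the subject of the audit. (l) is engaged (the registered capacity is 2,280 units, under the 3,170 units limit), but is itself disapplied by (m): (m) is engaged — the qualifying period is 140 days, meeting the 130 days threshold. Exception (e) stands.

No — exception (e) applies; the Ellisport Parks Department is not required to disclose the audit.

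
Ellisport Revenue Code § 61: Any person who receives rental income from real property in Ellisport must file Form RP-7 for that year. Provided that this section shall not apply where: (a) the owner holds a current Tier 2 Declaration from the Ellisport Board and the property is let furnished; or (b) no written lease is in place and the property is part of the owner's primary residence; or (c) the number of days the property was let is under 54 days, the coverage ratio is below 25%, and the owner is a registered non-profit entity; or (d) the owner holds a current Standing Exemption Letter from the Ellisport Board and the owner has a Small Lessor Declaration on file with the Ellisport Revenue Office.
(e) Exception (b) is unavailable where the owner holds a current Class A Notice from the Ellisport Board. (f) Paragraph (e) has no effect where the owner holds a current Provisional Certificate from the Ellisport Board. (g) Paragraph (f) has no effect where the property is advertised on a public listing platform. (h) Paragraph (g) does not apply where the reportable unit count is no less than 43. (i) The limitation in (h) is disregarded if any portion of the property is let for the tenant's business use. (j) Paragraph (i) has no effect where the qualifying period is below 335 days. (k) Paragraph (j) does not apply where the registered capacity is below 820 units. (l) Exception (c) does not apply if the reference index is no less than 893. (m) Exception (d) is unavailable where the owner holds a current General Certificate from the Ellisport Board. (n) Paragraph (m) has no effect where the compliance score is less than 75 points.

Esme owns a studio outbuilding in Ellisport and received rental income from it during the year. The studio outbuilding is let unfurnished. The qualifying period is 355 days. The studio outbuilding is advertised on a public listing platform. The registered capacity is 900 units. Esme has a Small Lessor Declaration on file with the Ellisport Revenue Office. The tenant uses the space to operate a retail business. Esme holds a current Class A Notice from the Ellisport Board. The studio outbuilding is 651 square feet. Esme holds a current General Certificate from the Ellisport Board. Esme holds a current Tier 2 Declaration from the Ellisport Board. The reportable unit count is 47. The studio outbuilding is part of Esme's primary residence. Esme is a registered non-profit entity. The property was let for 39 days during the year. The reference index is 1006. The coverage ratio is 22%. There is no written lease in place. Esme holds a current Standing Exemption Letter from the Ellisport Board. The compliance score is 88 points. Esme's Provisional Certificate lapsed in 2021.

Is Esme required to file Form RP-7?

Yes — Esme must file Form RP-7.

Exception (a) fails — the property is let unfurnished.
Exception (b): there is no written lease; the studio outbuilding is part of the primary residence — every condition holds. However, paragraphs (e)–(k) must be considered: (e) is engaged — a current Class A Notice is held. (f) is inapplicable (there is no Provisional Certificate in force), so (e) stands. (b) is therefore removed.
Exception (c)'s conditions are all satisfied: the number of days the property was let is 39 days, under the 54 days limit; the coverage ratio is 22%, below the 25% limit; Esme is a registered non-profit. But applying paragraph (l): (l) operates against (c): the reference index is 1,006, meeting the 893 threshold. So (c) is unavailable.
Exception (d): a current Standing Exemption Letter is held; a Small Lessor Declaration is on file — every condition holds. Turning to paragraphs (m)–(n): (m) operates against (d): a current General Certificate is held. (n) is inapplicable (the compliance score is 88 points, not less than 75 points), so (m) stands. So (d) is unavailable.
None of the exceptions is available; § 61 applies in full.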